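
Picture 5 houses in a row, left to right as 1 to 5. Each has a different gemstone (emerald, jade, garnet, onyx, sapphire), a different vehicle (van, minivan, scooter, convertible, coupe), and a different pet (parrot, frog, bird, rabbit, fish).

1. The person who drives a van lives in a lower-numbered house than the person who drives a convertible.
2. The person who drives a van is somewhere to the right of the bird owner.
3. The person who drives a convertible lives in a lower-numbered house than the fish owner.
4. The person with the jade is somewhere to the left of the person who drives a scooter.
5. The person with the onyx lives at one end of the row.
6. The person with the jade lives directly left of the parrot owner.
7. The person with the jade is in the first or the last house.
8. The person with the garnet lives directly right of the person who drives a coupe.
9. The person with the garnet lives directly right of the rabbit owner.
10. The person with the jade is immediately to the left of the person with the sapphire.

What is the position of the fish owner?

Clue 7: the person with the jade is in house 1.
Clue 10: the person with the sapphire is in house 2.
House 5's gemstone must be onyx (nothing else left).
By clue 6, the parrot owner is in house 2.
The only vehicle still possible for house 1 is minivan.
House 5 vehicle: only scooter fits.
The only pet still possible for house 1 is bird.
House 3's pet must be rabbit (nothing else left).
From clue 9, the person with the garnet must be in house 4.
The only gemstone still possible for house 3 is emerald.
The only vehicle still possible for house 4 is convertible.
Clue 3 places the fish owner in house 5.
By clue 8, the person who drives a coupe is in house 3.
House 2 vehicle: only van fits.
The only pet still possible for house 4 is frog.
So: house 1 = jade/minivan/bird, house 2 = sapphire/van/parrot, house 3 = emerald/coupe/rabbit, house 4 = garnet/convertible/frog, house 5 = onyx/scooter/fish.

5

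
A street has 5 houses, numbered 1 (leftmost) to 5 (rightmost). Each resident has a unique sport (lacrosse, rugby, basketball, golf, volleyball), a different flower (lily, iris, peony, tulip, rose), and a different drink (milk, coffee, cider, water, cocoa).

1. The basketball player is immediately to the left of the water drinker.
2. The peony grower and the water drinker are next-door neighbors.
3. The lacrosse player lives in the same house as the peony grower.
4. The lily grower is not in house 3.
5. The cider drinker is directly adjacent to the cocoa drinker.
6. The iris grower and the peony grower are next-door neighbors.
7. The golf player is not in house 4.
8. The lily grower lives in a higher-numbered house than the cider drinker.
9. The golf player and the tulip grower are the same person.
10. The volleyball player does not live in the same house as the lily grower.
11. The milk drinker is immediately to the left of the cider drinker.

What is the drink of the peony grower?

milk

The lily grower is narrowed to house 4 or 5; consider each.
Placing it in house 4 leads to a contradiction, so it's in house 5.
That leaves rugby as the sport for house 5.
The golf player is narrowed to house 1 or 2 or 3; consider each.
Placing it in house 1 and house 3 leads to a contradiction, so it's in house 2.
Clue 9: the tulip grower is in house 2.
The only flower still possible for house 1 is rose.
The lacrosse player is narrowed to house 3 or 4; consider each.
Placing it in house 4 leads to a contradiction, so it's in house 3.
From clue 3, the peony grower must be in house 3.
The iris grower is in house 4 (clue 6).
Clue 2 places the water drinker in house 2.
Clue 1: the basketball player is in house 1.
Clue 11: the milk drinker is in house 3.
The cider drinker is in house 4 (clue 11).
The only sport still possible for house 4 is volleyball.
That leaves coffee as the drink for house 1.
House 5 drink: only cocoa fits.
So: house 1 = basketball/rose/coffee, house 2 = golf/tulip/water, house 3 = lacrosse/peony/milk, house 4 = volleyball/iris/cider, house 5 = rugby/lily/cocoa.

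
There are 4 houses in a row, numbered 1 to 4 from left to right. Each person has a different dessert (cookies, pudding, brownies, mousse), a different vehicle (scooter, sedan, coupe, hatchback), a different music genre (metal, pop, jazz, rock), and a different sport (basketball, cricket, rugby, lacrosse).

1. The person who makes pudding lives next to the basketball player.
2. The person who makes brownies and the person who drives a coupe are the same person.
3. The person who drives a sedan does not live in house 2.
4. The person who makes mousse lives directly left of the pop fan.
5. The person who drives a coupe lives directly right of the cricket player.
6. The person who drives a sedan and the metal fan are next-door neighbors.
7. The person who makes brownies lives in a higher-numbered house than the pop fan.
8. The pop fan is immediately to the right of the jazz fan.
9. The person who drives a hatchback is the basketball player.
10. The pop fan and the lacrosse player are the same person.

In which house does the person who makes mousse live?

1

The person who makes brownies is narrowed to house 3 or 4; consider each.
Placing it in house 3 leads to a contradiction, so it's in house 4.
By clue 2, the person who drives a coupe is in house 4.
From clue 5, the cricket player must be in house 3.
That leaves lacrosse as the sport for house 2.
Clue 9 places the person who drives a hatchback in house 1.
Clue 9 places the basketball player in house 1.
Clue 10 places the pop fan in house 2.
House 2's vehicle must be scooter (nothing else left).
House 3's vehicle must be sedan (nothing else left).
The only music genre still possible for house 1 is jazz.
The only music genre still possible for house 3 is rock.
House 4 music genre: only metal fits.
House 4's sport must be rugby (nothing else left).
Clue 1: the person who makes pudding is in house 2.
From clue 4, the person who makes mousse must be in house 1.
The only dessert still possible for house 3 is cookies.
So: house 1 = mousse/hatchback/jazz/basketball, house 2 = pudding/scooter/pop/lacrosse, house 3 = cookies/sedan/rock/cricket, house 4 = brownies/coupe/metal/rugby.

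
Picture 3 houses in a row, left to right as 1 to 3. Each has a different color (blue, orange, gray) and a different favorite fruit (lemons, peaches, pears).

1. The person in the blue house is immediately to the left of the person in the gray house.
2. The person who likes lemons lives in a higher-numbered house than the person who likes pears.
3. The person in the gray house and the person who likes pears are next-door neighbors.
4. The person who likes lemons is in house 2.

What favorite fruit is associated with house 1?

Clue 4 places the person who likes lemons in house 2.
So house 1 gets pears for favorite fruit.
That leaves peaches as the favorite fruit for house 3.
The person in the gray house is in house 2 (clue 3).
House 3's color must be orange (nothing else left).
That leaves blue as the color for house 1.
So: house 1 = blue/pears, house 2 = gray/lemons, house 3 = orange/peaches.

pears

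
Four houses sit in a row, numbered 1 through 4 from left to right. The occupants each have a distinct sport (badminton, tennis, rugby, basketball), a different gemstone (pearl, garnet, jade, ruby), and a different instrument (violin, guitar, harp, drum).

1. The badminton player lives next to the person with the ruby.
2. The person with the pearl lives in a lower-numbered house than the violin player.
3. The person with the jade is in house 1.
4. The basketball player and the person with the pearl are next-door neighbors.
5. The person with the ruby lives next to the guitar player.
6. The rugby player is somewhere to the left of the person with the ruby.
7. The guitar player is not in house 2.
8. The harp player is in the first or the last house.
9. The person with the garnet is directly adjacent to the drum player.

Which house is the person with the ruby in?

Clue 3 places the person with the jade in house 1.
The only instrument still possible for house 2 is drum.
The person with the garnet is in house 3 (clue 9).
That leaves ruby as the gemstone for house 4.
Clue 1: the badminton player is in house 3.
By clue 5, the guitar player is in house 3.
That leaves basketball as the sport for house 1.
House 4's sport must be tennis (nothing else left).
House 2 gemstone: only pearl fits.
So house 1 gets harp for instrument.
That leaves violin as the instrument for house 4.
That leaves rugby as the sport for house 2.
So: house 1 = basketball/jade/harp, house 2 = rugby/pearl/drum, house 3 = badminton/garnet/guitar, house 4 = tennis/ruby/violin.

4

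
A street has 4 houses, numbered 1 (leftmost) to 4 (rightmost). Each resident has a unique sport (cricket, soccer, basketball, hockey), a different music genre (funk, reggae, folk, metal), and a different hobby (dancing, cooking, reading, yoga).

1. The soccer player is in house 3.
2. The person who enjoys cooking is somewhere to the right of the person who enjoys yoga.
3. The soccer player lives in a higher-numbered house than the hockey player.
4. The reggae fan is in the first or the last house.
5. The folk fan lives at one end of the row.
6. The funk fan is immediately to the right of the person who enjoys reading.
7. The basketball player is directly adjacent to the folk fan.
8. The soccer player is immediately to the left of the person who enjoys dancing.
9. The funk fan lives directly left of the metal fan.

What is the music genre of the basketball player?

funk

The soccer player is in house 3 (clue 1).
By clue 8, the person who enjoys dancing is in house 4.
So house 1 gets hockey for sport.
The only sport still possible for house 2 is basketball.
That leaves cricket as the sport for house 4.
So house 2 gets funk for music genre.
House 3 music genre: only metal fits.
Clue 6 places the person who enjoys reading in house 1.
Clue 7: the folk fan is in house 1.
House 4's music genre must be reggae (nothing else left).
That leaves yoga as the hobby for house 2.
That leaves cooking as the hobby for house 3.
So: house 1 = hockey/folk/reading, house 2 = basketball/funk/yoga, house 3 = soccer/metal/cooking, house 4 = cricket/reggae/dancing.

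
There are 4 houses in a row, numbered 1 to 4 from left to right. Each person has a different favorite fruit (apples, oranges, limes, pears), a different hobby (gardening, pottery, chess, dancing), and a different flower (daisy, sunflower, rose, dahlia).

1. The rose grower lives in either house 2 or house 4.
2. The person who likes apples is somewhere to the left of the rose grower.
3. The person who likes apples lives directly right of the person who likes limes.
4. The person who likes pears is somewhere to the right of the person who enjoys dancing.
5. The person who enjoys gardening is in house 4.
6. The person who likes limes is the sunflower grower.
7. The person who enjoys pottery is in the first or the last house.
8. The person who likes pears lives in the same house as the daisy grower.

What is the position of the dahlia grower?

2

By clue 5, the person who enjoys gardening is in house 4.
So house 1 gets pottery for hobby.
From clue 2, the rose grower must be in house 4.
Clue 8: the person who likes pears is in house 3.
The only favorite fruit still possible for house 4 is oranges.
The only flower still possible for house 3 is daisy.
By clue 3, the person who likes limes is in house 1.
Clue 4: the person who enjoys dancing is in house 2.
Clue 6 places the sunflower grower in house 1.
The only favorite fruit still possible for house 2 is apples.
The only hobby still possible for house 3 is chess.
That leaves dahlia as the flower for house 2.
So: house 1 = limes/pottery/sunflower, house 2 = apples/dancing/dahlia, house 3 = pears/chess/daisy, house 4 = oranges/gardening/rose.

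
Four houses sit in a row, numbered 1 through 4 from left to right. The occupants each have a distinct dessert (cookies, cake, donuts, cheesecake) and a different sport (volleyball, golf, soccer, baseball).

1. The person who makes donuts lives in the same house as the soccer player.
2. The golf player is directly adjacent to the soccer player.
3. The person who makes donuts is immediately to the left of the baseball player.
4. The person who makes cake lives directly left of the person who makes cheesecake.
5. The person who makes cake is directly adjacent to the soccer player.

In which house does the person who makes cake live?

The person who makes cake is narrowed to house 1 or 2 or 3; consider each.
Placing it in house 1 and house 2 leads to a contradiction, so it's in house 3.
Clue 4 places the person who makes cheesecake in house 4.
By clue 5, the soccer player is in house 2.
By clue 1, the person who makes donuts is in house 2.
Clue 3 places the baseball player in house 3.
The only dessert still possible for house 1 is cookies.
House 4 sport: only volleyball fits.
That leaves golf as the sport for house 1.
So: house 1 = cookies/golf, house 2 = donuts/soccer, house 3 = cake/baseball, house 4 = cheesecake/volleyball.

3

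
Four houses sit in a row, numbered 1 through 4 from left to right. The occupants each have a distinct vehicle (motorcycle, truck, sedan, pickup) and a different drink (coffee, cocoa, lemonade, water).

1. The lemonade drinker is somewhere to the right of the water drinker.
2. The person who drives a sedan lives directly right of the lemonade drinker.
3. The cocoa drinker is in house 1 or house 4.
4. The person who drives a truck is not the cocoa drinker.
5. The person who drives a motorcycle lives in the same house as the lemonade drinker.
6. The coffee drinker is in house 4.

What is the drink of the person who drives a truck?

The coffee drinker is in house 4 (clue 6).
That leaves cocoa as the drink for house 1.
By clue 1, the lemonade drinker is in house 3.
From clue 1, the water drinker must be in house 2.
Clue 2 places the person who drives a sedan in house 4.
Clue 5 places the person who drives a motorcycle in house 3.
That leaves pickup as the vehicle for house 1.
House 2 vehicle: only truck fits.
So: house 1 = pickup/cocoa, house 2 = truck/water, house 3 = motorcycle/lemonade, house 4 = sedan/coffee.

water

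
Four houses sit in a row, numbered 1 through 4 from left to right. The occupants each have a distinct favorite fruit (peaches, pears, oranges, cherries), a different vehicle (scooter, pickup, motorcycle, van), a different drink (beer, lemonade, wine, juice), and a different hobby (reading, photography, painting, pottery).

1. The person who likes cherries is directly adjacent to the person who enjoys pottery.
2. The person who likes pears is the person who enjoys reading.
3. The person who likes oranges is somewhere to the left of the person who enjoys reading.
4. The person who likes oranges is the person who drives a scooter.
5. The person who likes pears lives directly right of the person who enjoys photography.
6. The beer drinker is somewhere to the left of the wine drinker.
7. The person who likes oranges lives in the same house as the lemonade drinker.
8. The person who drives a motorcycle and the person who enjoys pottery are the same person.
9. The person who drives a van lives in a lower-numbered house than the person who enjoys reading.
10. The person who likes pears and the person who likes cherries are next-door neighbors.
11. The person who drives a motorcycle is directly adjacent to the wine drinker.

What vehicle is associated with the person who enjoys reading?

pickup

The person who likes oranges is narrowed to house 1 or 2 or 3; consider each.
Placing it in house 2 and house 3 leads to a contradiction, so it's in house 1.
By clue 4, the person who drives a scooter is in house 1.
Clue 7 places the lemonade drinker in house 1.
House 1's hobby must be painting (nothing else left).
The person who likes pears is narrowed to house 3 or 4; consider each.
Placing it in house 3 leads to a contradiction, so it's in house 4.
The person who enjoys reading is in house 4 (clue 2).
From clue 5, the person who enjoys photography must be in house 3.
The person who likes cherries is in house 3 (clue 10).
The only favorite fruit still possible for house 2 is peaches.
So house 2 gets pottery for hobby.
Clue 8: the person who drives a motorcycle is in house 2.
From clue 11, the wine drinker must be in house 3.
House 3 vehicle: only van fits.
House 4's vehicle must be pickup (nothing else left).
House 4's drink must be juice (nothing else left).
The only drink still possible for house 2 is beer.
So: house 1 = oranges/scooter/lemonade/painting, house 2 = peaches/motorcycle/beer/pottery, house 3 = cherries/van/wine/photography, house 4 = pears/pickup/juice/reading.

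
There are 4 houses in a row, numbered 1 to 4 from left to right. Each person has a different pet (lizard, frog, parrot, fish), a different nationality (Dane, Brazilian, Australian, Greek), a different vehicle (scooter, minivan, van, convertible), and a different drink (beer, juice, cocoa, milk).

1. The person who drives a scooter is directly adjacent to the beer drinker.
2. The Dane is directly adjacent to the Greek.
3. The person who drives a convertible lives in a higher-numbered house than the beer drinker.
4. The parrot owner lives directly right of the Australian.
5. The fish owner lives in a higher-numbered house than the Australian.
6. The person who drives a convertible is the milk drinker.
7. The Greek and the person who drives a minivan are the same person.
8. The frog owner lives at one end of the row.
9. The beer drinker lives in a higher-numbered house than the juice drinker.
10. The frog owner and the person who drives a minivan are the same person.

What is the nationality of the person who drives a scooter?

The frog owner is narrowed to house 1 or 4; consider each.
Placing it in house 1 leads to a contradiction, so it's in house 4.
The person who drives a minivan is in house 4 (clue 10).
House 1 pet: only lizard fits.
House 3 vehicle: only convertible fits.
By clue 3, the beer drinker is in house 2.
Clue 6: the milk drinker is in house 3.
The Greek is in house 4 (clue 7).
The juice drinker is in house 1 (clue 9).
So house 4 gets cocoa for drink.
The person who drives a scooter is in house 1 (clue 1).
Clue 2: the Dane is in house 3.
House 2's vehicle must be van (nothing else left).
The fish owner is narrowed to house 2 or 3; consider each.
Placing it in house 2 leads to a contradiction, so it's in house 3.
The only pet still possible for house 2 is parrot.
The Australian is in house 1 (clue 4).
That leaves Brazilian as the nationality for house 2.
So: house 1 = lizard/Australian/scooter/juice, house 2 = parrot/Brazilian/van/beer, house 3 = fish/Dane/convertible/milk, house 4 = frog/Greek/minivan/cocoa.

Australian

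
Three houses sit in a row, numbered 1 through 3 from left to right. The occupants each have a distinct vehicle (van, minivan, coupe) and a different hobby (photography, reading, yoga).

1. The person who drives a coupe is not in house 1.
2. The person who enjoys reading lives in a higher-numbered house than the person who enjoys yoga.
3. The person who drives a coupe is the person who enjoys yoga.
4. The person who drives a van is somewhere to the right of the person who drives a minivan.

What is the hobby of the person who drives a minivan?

photography

From clue 3, the person who drives a coupe must be in house 2.
Clue 3 places the person who enjoys yoga in house 2.
That leaves minivan as the vehicle for house 1.
So house 3 gets van for vehicle.
So house 1 gets photography for hobby.
House 3 hobby: only reading fits.
So: house 1 = minivan/photography, house 2 = coupe/yoga, house 3 = van/reading.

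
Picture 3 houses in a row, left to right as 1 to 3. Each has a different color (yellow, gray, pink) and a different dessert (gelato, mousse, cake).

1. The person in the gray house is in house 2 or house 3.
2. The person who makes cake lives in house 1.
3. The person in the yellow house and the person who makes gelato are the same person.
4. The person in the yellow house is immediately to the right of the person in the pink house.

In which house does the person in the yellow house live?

Clue 2 places the person who makes cake in house 1.
That leaves pink as the color for house 1.
By clue 4, the person in the yellow house is in house 2.
The only color still possible for house 3 is gray.
By clue 3, the person who makes gelato is in house 2.
The only dessert still possible for house 3 is mousse.
So: house 1 = pink/cake, house 2 = yellow/gelato, house 3 = gray/mousse.

2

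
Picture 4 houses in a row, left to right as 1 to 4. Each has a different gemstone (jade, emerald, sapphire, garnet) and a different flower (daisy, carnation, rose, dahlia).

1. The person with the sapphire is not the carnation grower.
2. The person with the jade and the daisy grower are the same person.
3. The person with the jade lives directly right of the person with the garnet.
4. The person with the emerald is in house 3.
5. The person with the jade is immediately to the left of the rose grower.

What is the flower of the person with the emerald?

rose

By clue 4, the person with the emerald is in house 3.
The only gemstone still possible for house 4 is sapphire.
By clue 2, the daisy grower is in house 2.
Clue 3: the person with the garnet is in house 1.
Clue 5: the rose grower is in house 3.
House 2 gemstone: only jade fits.
That leaves dahlia as the flower for house 4.
The only flower still possible for house 1 is carnation.
So: house 1 = garnet/carnation, house 2 = jade/daisy, house 3 = emerald/rose, house 4 = sapphire/dahlia.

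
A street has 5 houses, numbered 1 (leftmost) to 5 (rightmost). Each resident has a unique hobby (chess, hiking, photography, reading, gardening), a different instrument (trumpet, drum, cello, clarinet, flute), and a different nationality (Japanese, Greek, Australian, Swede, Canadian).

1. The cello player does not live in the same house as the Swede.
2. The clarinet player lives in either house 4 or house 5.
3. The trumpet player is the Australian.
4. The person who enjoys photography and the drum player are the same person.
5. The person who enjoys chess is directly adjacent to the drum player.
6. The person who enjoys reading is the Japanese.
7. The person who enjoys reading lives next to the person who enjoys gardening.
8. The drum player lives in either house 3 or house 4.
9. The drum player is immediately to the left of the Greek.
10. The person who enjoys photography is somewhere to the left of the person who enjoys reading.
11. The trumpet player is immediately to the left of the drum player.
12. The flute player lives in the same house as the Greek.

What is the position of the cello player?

1

So house 1 gets cello for instrument.
House 2 instrument: only trumpet fits.
The only instrument still possible for house 3 is drum.
From clue 3, the Australian must be in house 2.
From clue 4, the person who enjoys photography must be in house 3.
Clue 9: the Greek is in house 4.
From clue 12, the flute player must be in house 4.
So house 5 gets clarinet for instrument.
So house 1 gets Canadian for nationality.
The person who enjoys reading is in house 5 (clue 6).
The Japanese is in house 5 (clue 6).
Clue 7: the person who enjoys gardening is in house 4.
That leaves hiking as the hobby for house 1.
House 2 hobby: only chess fits.
House 3 nationality: only Swede fits.
So: house 1 = hiking/cello/Canadian, house 2 = chess/trumpet/Australian, house 3 = photography/drum/Swede, house 4 = gardening/flute/Greek, house 5 = reading/clarinet/Japanese.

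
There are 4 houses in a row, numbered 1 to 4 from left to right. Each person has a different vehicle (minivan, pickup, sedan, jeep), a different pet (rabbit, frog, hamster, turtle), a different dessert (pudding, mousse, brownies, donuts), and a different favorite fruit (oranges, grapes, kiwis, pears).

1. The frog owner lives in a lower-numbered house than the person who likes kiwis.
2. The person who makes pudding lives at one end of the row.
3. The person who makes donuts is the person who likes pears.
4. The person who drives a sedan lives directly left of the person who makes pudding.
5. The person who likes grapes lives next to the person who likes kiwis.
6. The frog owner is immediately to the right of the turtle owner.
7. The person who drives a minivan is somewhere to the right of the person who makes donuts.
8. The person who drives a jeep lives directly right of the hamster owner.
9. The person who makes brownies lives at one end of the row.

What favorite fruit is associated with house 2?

pears

From clue 4, the person who drives a sedan must be in house 3.
Clue 4: the person who makes pudding is in house 4.
The only vehicle still possible for house 1 is pickup.
So house 4 gets rabbit for pet.
House 1 dessert: only brownies fits.
From clue 7, the person who drives a minivan must be in house 4.
That leaves jeep as the vehicle for house 2.
House 1's favorite fruit must be oranges (nothing else left).
The hamster owner is in house 1 (clue 8).
That leaves turtle as the pet for house 2.
That leaves frog as the pet for house 3.
From clue 1, the person who likes kiwis must be in house 4.
The person who likes grapes is in house 3 (clue 5).
House 2 favorite fruit: only pears fits.
By clue 3, the person who makes donuts is in house 2.
House 3 dessert: only mousse fits.
So: house 1 = pickup/hamster/brownies/oranges, house 2 = jeep/turtle/donuts/pears, house 3 = sedan/frog/mousse/grapes, house 4 = minivan/rabbit/pudding/kiwis.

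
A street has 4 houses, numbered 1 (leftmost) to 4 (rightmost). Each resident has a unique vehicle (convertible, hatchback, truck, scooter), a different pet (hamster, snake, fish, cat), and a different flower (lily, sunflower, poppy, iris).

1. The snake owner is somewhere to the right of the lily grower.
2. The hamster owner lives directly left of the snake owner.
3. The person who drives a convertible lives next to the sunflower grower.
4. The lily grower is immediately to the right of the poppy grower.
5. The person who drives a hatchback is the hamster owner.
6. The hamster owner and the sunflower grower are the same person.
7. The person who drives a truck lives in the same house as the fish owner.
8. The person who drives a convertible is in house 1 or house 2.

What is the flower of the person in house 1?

poppy

So house 4 gets iris for flower.
House 1 flower: only poppy fits.
From clue 4, the lily grower must be in house 2.
So house 3 gets sunflower for flower.
From clue 3, the person who drives a convertible must be in house 2.
From clue 6, the hamster owner must be in house 3.
So house 3 gets hatchback for vehicle.
House 4's pet must be snake (nothing else left).
Clue 7: the person who drives a truck is in house 1.
By clue 7, the fish owner is in house 1.
House 4 vehicle: only scooter fits.
So house 2 gets cat for pet.
So: house 1 = truck/fish/poppy, house 2 = convertible/cat/lily, house 3 = hatchback/hamster/sunflower, house 4 = scooter/snake/iris.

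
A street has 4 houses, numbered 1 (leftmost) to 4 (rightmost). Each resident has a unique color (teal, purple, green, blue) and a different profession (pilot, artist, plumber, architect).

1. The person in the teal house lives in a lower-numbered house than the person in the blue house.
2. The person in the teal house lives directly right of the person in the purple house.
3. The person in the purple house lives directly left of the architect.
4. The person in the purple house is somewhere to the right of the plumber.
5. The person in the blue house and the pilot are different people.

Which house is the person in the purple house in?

From clue 4, the person in the purple house must be in house 2.
Clue 4: the plumber is in house 1.
That leaves green as the color for house 1.
So house 4 gets blue for color.
Clue 3 places the architect in house 3.
House 3 color: only teal fits.
House 4 profession: only artist fits.
That leaves pilot as the profession for house 2.
So: house 1 = green/plumber, house 2 = purple/pilot, house 3 = teal/architect, house 4 = blue/artist.

2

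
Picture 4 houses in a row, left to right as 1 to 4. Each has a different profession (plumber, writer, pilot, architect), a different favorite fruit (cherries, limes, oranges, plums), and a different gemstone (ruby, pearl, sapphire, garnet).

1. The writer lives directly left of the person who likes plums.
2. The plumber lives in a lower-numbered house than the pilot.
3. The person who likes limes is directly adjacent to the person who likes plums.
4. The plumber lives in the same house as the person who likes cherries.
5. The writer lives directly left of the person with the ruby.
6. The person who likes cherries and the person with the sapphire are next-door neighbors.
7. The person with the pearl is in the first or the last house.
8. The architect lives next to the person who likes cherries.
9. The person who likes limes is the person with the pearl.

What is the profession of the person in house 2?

architect

The writer is narrowed to house 1 or 2; consider each.
Placing it in house 2 leads to a contradiction, so it's in house 1.
From clue 1, the person who likes plums must be in house 2.
By clue 3, the person who likes limes is in house 1.
The person with the ruby is in house 2 (clue 5).
From clue 9, the person with the pearl must be in house 1.
House 4's favorite fruit must be oranges (nothing else left).
The plumber is in house 3 (clue 4).
Clue 6: the person with the sapphire is in house 4.
House 2's profession must be architect (nothing else left).
That leaves pilot as the profession for house 4.
House 3 favorite fruit: only cherries fits.
The only gemstone still possible for house 3 is garnet.
So: house 1 = writer/limes/pearl, house 2 = architect/plums/ruby, house 3 = plumber/cherries/garnet, house 4 = pilot/oranges/sapphire.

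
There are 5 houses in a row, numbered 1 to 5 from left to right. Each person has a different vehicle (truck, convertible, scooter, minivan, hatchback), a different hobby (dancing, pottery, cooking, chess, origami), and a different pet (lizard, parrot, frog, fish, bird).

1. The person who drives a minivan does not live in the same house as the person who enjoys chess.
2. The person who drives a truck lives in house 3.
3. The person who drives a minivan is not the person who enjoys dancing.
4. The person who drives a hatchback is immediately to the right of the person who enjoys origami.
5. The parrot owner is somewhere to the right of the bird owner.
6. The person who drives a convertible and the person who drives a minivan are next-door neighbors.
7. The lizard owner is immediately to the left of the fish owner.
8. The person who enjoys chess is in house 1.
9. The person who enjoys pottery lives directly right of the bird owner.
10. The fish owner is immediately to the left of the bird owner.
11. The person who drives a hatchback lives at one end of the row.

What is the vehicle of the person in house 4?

From clue 2, the person who drives a truck must be in house 3.
Clue 8: the person who enjoys chess is in house 1.
The person who drives a hatchback is in house 5 (clue 11).
Clue 4 places the person who enjoys origami in house 4.
Clue 6 places the person who drives a convertible in house 1.
Clue 6 places the person who drives a minivan in house 2.
So house 4 gets scooter for vehicle.
The bird owner is in house 4 (clue 9).
The fish owner is in house 3 (clue 10).
So house 2 gets cooking for hobby.
The only hobby still possible for house 3 is dancing.
House 5 hobby: only pottery fits.
From clue 7, the lizard owner must be in house 2.
That leaves frog as the pet for house 1.
House 5's pet must be parrot (nothing else left).
So: house 1 = convertible/chess/frog, house 2 = minivan/cooking/lizard, house 3 = truck/dancing/fish, house 4 = scooter/origami/bird, house 5 = hatchback/pottery/parrot.

scooter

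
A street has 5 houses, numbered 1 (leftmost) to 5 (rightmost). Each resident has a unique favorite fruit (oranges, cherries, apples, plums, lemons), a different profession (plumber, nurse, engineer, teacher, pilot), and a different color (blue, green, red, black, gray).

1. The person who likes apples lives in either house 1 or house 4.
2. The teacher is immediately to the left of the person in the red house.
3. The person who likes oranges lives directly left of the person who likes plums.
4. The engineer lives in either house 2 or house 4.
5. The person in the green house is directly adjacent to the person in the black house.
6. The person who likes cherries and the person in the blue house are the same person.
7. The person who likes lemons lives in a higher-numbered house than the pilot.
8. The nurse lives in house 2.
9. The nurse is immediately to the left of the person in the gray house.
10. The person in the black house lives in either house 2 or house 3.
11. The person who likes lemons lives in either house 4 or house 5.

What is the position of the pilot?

1

From clue 8, the nurse must be in house 2.
Clue 9: the person in the gray house is in house 3.
That leaves engineer as the profession for house 4.
House 5's profession must be plumber (nothing else left).
Clue 5: the person in the green house is in house 1.
The only color still possible for house 2 is black.
House 5 color: only blue fits.
Clue 2 places the teacher in house 3.
Clue 6: the person who likes cherries is in house 5.
So house 4 gets lemons for favorite fruit.
That leaves pilot as the profession for house 1.
House 4's color must be red (nothing else left).
House 1's favorite fruit must be apples (nothing else left).
House 3 favorite fruit: only plums fits.
That leaves oranges as the favorite fruit for house 2.
So: house 1 = apples/pilot/green, house 2 = oranges/nurse/black, house 3 = plums/teacher/gray, house 4 = lemons/engineer/red, house 5 = cherries/plumber/blue.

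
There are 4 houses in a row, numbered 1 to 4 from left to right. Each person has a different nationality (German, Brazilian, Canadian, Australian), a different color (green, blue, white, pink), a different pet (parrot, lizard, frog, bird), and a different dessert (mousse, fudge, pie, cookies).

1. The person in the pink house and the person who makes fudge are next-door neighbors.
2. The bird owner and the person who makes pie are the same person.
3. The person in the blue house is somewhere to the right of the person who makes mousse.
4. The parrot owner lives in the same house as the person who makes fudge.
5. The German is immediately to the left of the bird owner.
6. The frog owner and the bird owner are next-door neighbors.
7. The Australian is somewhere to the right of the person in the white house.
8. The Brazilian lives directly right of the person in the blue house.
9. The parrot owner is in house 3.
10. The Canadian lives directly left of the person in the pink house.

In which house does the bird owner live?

From clue 9, the parrot owner must be in house 3.
By clue 4, the person who makes fudge is in house 3.
From clue 6, the frog owner must be in house 1.
Clue 6: the bird owner is in house 2.
So house 4 gets lizard for pet.
The person who makes pie is in house 2 (clue 2).
Clue 5 places the German in house 1.
The only nationality still possible for house 2 is Australian.
House 3 nationality: only Canadian fits.
So house 4 gets Brazilian for nationality.
House 4's dessert must be cookies (nothing else left).
Clue 7: the person in the white house is in house 1.
Clue 8: the person in the blue house is in house 3.
Clue 10 places the person in the pink house in house 4.
So house 2 gets green for color.
House 1 dessert: only mousse fits.
So: house 1 = German/white/frog/mousse, house 2 = Australian/green/bird/pie, house 3 = Canadian/blue/parrot/fudge, house 4 = Brazilian/pink/lizard/cookies.

2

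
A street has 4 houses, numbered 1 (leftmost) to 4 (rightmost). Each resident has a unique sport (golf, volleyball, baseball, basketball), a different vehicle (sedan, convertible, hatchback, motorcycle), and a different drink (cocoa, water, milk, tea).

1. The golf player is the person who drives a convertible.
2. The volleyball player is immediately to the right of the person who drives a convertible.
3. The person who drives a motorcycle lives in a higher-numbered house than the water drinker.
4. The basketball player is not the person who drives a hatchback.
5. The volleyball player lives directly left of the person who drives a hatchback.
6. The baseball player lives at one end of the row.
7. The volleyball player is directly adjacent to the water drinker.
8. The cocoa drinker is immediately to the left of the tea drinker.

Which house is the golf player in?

The baseball player is narrowed to house 1 or 4; consider each.
Placing it in house 1 leads to a contradiction, so it's in house 4.
The golf player is narrowed to house 1 or 2; consider each.
Placing it in house 1 leads to a contradiction, so it's in house 2.
Clue 1 places the person who drives a convertible in house 2.
Clue 2 places the volleyball player in house 3.
The person who drives a hatchback is in house 4 (clue 5).
Clue 7: the water drinker is in house 2.
The only sport still possible for house 1 is basketball.
So house 1 gets sedan for vehicle.
House 3 vehicle: only motorcycle fits.
Clue 8: the cocoa drinker is in house 3.
The tea drinker is in house 4 (clue 8).
That leaves milk as the drink for house 1.
So: house 1 = basketball/sedan/milk, house 2 = golf/convertible/water, house 3 = volleyball/motorcycle/cocoa, house 4 = baseball/hatchback/tea.

2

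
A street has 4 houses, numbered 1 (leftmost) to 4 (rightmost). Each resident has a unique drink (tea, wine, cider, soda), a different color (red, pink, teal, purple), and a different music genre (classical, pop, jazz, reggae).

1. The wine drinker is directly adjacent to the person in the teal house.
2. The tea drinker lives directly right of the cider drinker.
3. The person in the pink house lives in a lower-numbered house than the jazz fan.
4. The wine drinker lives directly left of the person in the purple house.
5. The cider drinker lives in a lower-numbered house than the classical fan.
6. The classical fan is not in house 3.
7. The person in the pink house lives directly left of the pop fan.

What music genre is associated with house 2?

pop

So house 1 gets reggae for music genre.
The classical fan is narrowed to house 2 or 4; consider each.
Placing it in house 2 leads to a contradiction, so it's in house 4.
The person in the pink house is narrowed to house 1 or 2; consider each.
Placing it in house 2 leads to a contradiction, so it's in house 1.
By clue 7, the pop fan is in house 2.
That leaves jazz as the music genre for house 3.
The cider drinker is narrowed to house 1 or 2 or 3; consider each.
Placing it in house 2 and house 3 leads to a contradiction, so it's in house 1.
Clue 2 places the tea drinker in house 2.
That leaves soda as the drink for house 4.
Clue 4 places the person in the purple house in house 4.
House 3's drink must be wine (nothing else left).
House 3's color must be red (nothing else left).
House 2's color must be teal (nothing else left).
So: house 1 = cider/pink/reggae, house 2 = tea/teal/pop, house 3 = wine/red/jazz, house 4 = soda/purple/classical.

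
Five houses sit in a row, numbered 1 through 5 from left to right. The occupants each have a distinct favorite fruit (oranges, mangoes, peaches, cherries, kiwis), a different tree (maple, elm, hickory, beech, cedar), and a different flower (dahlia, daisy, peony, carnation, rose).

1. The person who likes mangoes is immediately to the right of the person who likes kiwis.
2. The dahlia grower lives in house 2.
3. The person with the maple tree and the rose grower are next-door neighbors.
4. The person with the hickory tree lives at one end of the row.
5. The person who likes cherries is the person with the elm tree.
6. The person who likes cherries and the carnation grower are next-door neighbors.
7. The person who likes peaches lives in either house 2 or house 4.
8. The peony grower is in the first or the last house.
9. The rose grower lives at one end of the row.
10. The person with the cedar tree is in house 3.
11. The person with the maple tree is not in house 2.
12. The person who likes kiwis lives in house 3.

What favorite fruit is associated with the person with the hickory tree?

Clue 2 places the dahlia grower in house 2.
Clue 10 places the person with the cedar tree in house 3.
The person who likes kiwis is in house 3 (clue 12).
The person who likes mangoes is in house 4 (clue 1).
Clue 3: the person with the maple tree is in house 4.
Clue 3 places the rose grower in house 5.
House 1 favorite fruit: only oranges fits.
The only favorite fruit still possible for house 2 is peaches.
House 5 favorite fruit: only cherries fits.
From clue 5, the person with the elm tree must be in house 5.
From clue 6, the carnation grower must be in house 4.
House 1 tree: only hickory fits.
That leaves beech as the tree for house 2.
House 1 flower: only peony fits.
The only flower still possible for house 3 is daisy.
So: house 1 = oranges/hickory/peony, house 2 = peaches/beech/dahlia, house 3 = kiwis/cedar/daisy, house 4 = mangoes/maple/carnation, house 5 = cherries/elm/rose.

oranges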